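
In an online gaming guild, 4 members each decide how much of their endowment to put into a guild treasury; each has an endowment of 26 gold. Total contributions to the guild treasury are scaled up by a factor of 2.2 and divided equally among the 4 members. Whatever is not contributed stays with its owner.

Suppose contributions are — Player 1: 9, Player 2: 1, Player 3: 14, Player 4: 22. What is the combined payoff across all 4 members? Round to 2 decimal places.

Total contributed: 9 + 1 + 14 + 22 = 46; total kept: 4 × 26 − 46 = 58.
The guild treasury pays out 2.2 × 46 = 101.20 in aggregate.
Group total = 58 + 101.20 = 159.20.

159.20 gold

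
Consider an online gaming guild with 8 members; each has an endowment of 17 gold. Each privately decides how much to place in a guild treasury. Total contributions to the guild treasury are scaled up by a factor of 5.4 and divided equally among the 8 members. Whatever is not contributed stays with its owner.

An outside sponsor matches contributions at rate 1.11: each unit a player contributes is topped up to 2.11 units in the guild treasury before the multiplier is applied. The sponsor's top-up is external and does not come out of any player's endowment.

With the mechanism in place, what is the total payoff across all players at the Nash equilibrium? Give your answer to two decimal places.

1549.58 gold

With the mechanism, a contributed unit returns 5.4 × 2.11 / 8 = 1.4243 per unit of net cost to the contributor — now above 1 — so contributing fully is weakly dominant for every player.
So the Nash equilibrium is full contribution by all 8; the group earns 5.4 × 2.11 × 136 = 1549.58.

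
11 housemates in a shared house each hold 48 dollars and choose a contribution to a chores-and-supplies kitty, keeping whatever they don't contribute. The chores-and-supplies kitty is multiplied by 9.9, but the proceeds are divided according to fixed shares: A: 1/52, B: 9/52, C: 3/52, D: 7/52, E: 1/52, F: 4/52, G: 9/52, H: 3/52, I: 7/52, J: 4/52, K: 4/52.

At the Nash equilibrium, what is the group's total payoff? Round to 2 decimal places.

2236.80 dollars

Player j's private return per contributed unit is 9.9 × (j's share). Contributing is weakly dominant for j when that share is at least 1/9.9 = 0.1010, and contributing 0 is dominant otherwise.
The shares above 0.1010 belong to B, D, G and I, contributing 48 each; the remaining 7 contribute 0. Total contributed: 192.
The chores-and-supplies kitty pays out 9.9 × 192 = 1900.80 in total (split across the unequal shares, but the aggregate is all that matters for the group sum).
The 7 free-riders keep 48 each, adding 336. Group total = 336 + 1900.80 = 2236.80.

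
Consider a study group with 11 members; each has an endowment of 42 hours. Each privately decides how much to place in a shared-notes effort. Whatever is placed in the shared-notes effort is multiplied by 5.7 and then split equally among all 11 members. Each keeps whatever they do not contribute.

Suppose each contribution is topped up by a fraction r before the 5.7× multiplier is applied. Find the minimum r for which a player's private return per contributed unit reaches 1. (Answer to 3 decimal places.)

0.930

With matching at rate r, one contributed unit becomes (1 + r) in the shared-notes effort and returns 5.7 × (1 + r) / 11 to the contributor.
Setting this equal to 1: 1 + r = 11/5.7 = 1.9298.
So the minimum matching rate is r = 1.9298 − 1 = 0.930.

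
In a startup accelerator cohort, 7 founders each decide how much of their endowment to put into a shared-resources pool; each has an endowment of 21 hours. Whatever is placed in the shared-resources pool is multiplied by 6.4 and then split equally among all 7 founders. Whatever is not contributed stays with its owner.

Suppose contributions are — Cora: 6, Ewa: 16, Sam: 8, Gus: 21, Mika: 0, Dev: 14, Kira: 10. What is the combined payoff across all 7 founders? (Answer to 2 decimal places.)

Total contributed: 6 + 16 + 8 + 21 + 0 + 14 + 10 = 75; total kept: 7 × 21 − 75 = 72.
The shared-resources pool pays out 6.4 × 75 = 480.00 in aggregate.
Group total = 72 + 480.00 = 552.00.

552.00 hours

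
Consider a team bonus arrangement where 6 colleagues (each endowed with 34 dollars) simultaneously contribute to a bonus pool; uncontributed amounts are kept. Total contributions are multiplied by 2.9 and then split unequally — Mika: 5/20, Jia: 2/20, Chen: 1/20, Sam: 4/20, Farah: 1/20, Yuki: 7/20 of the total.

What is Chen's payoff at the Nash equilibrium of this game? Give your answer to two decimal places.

Each unit j contributes comes back to j as 2.9 × (j's share), so j prefers to contribute only if that share exceeds 1/2.9 = 0.3448; otherwise keeping the unit dominates.
The only share above 0.3448 is Yuki's 7/20, contributing 34; the remaining 5 contribute 0. Total contributed: 34.
Chen keeps 34 and receives 2.9 × 34 × 1/20 = 4.93 from the bonus pool, for a payoff of 38.93.

38.93 dollars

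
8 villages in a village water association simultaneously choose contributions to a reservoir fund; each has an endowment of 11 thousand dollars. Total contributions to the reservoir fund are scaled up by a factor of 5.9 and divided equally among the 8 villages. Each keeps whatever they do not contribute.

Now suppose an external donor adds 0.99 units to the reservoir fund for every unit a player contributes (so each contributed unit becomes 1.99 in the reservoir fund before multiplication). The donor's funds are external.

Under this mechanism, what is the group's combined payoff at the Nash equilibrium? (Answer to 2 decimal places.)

The effective private return per unit is now 5.9 × 1.99 / 8 = 1.4676 > 1, so every player's dominant strategy flips to full contribution.
At the Nash equilibrium everyone contributes 11. Group total payoff = 5.9 × 1.99 × 88 = 1033.21.

1033.21 thousand dollars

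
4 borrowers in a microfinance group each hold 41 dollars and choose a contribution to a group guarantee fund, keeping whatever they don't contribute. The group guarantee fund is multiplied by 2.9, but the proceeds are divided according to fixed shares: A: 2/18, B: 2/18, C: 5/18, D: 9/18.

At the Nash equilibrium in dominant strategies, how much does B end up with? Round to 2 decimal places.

54.21 dollars

A player with share s gets back 2.9·s per unit contributed, so full contribution is dominant for anyone with s > 1/2.9 = 0.3448 and zero contribution is dominant for anyone below.
The only share above 0.3448 is D's 9/18, contributing 41; the remaining 3 contribute 0. Total contributed: 41.
B keeps 41 and receives 2.9 × 41 × 2/18 = 13.21 from the group guarantee fund, for a payoff of 54.21.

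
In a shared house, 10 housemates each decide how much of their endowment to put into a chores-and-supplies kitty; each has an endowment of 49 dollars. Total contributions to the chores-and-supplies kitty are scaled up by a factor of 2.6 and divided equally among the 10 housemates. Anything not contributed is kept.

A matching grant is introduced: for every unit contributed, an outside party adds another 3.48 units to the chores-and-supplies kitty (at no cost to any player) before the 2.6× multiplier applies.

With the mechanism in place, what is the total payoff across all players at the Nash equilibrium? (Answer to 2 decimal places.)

5707.52 dollars

The effective private return per unit is now 2.6 × 4.48 / 10 = 1.1648 > 1, so every player's dominant strategy flips to full contribution.
So the Nash equilibrium is full contribution by all 10; the group earns 2.6 × 4.48 × 490 = 5707.52.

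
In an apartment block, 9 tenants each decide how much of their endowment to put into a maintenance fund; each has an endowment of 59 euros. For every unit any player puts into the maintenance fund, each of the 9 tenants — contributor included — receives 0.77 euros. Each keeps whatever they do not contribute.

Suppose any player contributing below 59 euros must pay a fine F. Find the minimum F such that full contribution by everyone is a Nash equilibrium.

Given the others contribute fully, the best deviation is to contribute 0 (any partial contribution still incurs the fine and gives up units whose private return 0.77 is below 1).
Deviating from 59 to 0 saves 59 euros but forfeits the deviator's share of the drop in the maintenance fund: 0.77 × 59 = 45.43.
So the deviation gain is 59 − 45.43 = 13.57, and the fine must be at least 13.57 euros to wipe it out.

13.57 euros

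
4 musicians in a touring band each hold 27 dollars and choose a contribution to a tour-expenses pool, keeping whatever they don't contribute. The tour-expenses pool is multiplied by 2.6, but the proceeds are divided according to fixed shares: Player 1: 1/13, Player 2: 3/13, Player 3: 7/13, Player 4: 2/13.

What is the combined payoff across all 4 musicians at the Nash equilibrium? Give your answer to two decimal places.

151.20 dollars

Each unit j contributes comes back to j as 2.6 × (j's share), so j prefers to contribute only if that share exceeds 1/2.6 = 0.3846; otherwise keeping the unit dominates.
Only Player 3 (7/13) clears that bar, contributing 27; the remaining 3 contribute 0. Total contributed: 27.
The tour-expenses pool pays out 2.6 × 27 = 70.20 in total (split across the unequal shares, but the aggregate is all that matters for the group sum).
The 3 free-riders keep 27 each, adding 81. Group total = 81 + 70.20 = 151.20.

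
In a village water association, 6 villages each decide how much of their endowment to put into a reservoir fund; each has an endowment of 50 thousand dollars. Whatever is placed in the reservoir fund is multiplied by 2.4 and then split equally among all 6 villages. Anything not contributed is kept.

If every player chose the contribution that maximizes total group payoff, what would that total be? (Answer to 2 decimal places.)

720.00 thousand dollars

Each contributed unit returns 2.400 to the group as a whole (0.4000 to each of 6 players), which exceeds 1, so the social optimum is full contribution: group total = 2.400 × 300 = 720.00.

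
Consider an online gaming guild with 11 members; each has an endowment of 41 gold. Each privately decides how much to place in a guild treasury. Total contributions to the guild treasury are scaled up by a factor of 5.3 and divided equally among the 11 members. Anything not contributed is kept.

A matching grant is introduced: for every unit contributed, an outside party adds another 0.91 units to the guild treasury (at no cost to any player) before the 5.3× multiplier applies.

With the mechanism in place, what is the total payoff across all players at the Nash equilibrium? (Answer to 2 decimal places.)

With the mechanism, a contributed unit returns 5.3 × 1.91 / 11 = 0.9203 per unit of net cost — still below 1 — so contributing 0 remains dominant for every player.
Everyone keeps their endowment and the group total is 11 × 41 = 451.

451.00 gold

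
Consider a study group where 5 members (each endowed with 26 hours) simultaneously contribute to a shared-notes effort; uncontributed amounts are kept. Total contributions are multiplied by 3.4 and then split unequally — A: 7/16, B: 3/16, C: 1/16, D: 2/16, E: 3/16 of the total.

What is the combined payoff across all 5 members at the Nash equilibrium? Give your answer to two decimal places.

192.40 hours

A player with share s gets back 3.4·s per unit contributed, so full contribution is dominant for anyone with s > 1/3.4 = 0.2941 and zero contribution is dominant for anyone below.
The only share above 0.2941 is A's 7/16, contributing 26; the remaining 4 contribute 0. Total contributed: 26.
The shared-notes effort pays out 3.4 × 26 = 88.40 in total (split across the unequal shares, but the aggregate is all that matters for the group sum).
The 4 free-riders keep 26 each, adding 104. Group total = 104 + 88.40 = 192.40.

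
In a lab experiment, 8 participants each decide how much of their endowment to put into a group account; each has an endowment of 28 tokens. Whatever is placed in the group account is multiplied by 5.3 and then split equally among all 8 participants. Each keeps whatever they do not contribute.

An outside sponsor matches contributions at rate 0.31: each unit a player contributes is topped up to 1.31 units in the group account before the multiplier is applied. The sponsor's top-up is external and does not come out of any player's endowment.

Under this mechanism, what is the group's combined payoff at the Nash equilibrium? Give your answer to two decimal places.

224.00 tokens

The effective private return is 5.3 × 1.31 / 8 = 0.8679, which is still under 1, so the mechanism doesn't change anyone's dominant strategy: zero contribution.
At the Nash equilibrium no one contributes; group total payoff = 8 × 28 = 224.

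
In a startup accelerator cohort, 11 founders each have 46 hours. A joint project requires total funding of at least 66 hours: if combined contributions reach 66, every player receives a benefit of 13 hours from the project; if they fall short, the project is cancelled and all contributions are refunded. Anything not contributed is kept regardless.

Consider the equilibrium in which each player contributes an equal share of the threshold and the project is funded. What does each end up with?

Equal share of the threshold: 66/11 = 6.
At this profile no one gains by cutting their contribution: any cut drops the total below 66, the project is cancelled, contributions are refunded, and the deviator ends with 46, which is less than 46 − 6 + 13 = 53. Contributing more than 6 just wastes the excess. So contributing exactly 6 is a best response.
Each player's payoff: 46 − 6 + 13 = 53.

53 hours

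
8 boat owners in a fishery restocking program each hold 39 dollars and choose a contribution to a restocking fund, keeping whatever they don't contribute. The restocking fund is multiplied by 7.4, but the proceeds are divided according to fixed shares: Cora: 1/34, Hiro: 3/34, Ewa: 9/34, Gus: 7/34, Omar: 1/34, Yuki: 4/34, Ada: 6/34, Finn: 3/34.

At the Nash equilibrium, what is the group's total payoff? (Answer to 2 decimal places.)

1060.80 dollars

A player with share s gets back 7.4·s per unit contributed, so full contribution is dominant for anyone with s > 1/7.4 = 0.1351 and zero contribution is dominant for anyone below.
The shares above 0.1351 belong to Ewa, Gus and Ada, contributing 39 each; the remaining 5 contribute 0. Total contributed: 117.
The restocking fund pays out 7.4 × 117 = 865.80 in total (split across the unequal shares, but the aggregate is all that matters for the group sum).
The 5 free-riders keep 39 each, adding 195. Group total = 195 + 865.80 = 1060.80.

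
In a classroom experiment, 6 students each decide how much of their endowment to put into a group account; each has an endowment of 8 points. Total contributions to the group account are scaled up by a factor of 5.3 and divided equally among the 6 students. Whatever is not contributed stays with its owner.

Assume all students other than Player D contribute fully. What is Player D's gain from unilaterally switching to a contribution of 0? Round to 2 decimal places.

Switching from a contribution of 8 to 0 lets Player D keep an extra 8 points, but lowers the group account by 8, which costs Player D their own share of that drop: 5.3/6 × 8 = 7.07.
Net gain = 8 − 7.07 = 0.93. The private return per contributed unit (0.8833) is below 1, so free-riding is indeed the best response regardless of what the others do.

0.93 points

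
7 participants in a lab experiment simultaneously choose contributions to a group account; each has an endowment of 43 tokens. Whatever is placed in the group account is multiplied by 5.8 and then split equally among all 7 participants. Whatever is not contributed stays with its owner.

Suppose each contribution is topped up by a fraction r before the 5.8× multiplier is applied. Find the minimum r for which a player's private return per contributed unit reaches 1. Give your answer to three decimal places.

With matching at rate r, one contributed unit becomes (1 + r) in the group account and returns 5.8 × (1 + r) / 7 to the contributor.
Setting this equal to 1: 1 + r = 7/5.8 = 1.2069.
So the minimum matching rate is r = 1.2069 − 1 = 0.207.

0.207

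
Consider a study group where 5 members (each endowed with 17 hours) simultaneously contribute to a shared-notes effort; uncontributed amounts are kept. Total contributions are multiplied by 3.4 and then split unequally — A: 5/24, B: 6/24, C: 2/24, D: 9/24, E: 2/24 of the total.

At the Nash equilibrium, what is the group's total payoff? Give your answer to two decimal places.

125.80 hours

For player j, contributing a unit is worthwhile iff 3.4 × (j's share) ≥ 1, i.e. iff j's share is at least 0.2941.
D alone (share 9/24) is above the threshold, contributing 17; the remaining 4 contribute 0. Total contributed: 17.
The shared-notes effort pays out 3.4 × 17 = 57.80 in total (split across the unequal shares, but the aggregate is all that matters for the group sum).
The 4 free-riders keep 17 each, adding 68. Group total = 68 + 57.80 = 125.80.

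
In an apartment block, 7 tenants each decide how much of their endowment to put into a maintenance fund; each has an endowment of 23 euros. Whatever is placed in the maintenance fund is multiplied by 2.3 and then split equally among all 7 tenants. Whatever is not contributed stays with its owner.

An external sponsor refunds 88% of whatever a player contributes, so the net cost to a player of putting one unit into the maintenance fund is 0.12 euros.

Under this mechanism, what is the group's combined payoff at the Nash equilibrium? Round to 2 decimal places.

511.98 euros

With the mechanism, a contributed unit returns (2.3/7) / 0.12 = 2.7381 per unit of net cost to the contributor — now above 1 — so contributing fully is weakly dominant for every player.
So the Nash equilibrium is full contribution by all 7; the group earns 7 × (23 × 0.88 + 2.3 × 23) = 511.98.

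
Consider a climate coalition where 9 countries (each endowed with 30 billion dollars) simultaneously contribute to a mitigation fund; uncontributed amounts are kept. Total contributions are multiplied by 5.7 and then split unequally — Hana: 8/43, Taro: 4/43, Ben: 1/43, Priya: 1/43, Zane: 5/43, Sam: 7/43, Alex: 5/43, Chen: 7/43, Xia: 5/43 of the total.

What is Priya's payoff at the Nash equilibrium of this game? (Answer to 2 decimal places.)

33.98 billion dollars

Each unit j contributes comes back to j as 5.7 × (j's share), so j prefers to contribute only if that share exceeds 1/5.7 = 0.1754; otherwise keeping the unit dominates.
The only share above 0.1754 is Hana's 8/43, contributing 30; the remaining 8 contribute 0. Total contributed: 30.
Priya keeps 30 and receives 5.7 × 30 × 1/43 = 3.98 from the mitigation fund, for a payoff of 33.98.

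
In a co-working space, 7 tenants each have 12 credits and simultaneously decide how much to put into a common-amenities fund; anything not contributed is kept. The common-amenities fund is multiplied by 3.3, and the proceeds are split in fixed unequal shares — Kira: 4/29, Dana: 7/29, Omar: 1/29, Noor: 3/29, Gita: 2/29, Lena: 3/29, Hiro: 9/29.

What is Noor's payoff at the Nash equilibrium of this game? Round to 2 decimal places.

For player j, contributing a unit is worthwhile iff 3.3 × (j's share) ≥ 1, i.e. iff j's share is at least 0.3030.
The only share above 0.3030 is Hiro's 9/29, contributing 12; the remaining 6 contribute 0. Total contributed: 12.
Noor keeps 12 and receives 3.3 × 12 × 3/29 = 4.10 from the common-amenities fund, for a payoff of 16.10.

16.10 credits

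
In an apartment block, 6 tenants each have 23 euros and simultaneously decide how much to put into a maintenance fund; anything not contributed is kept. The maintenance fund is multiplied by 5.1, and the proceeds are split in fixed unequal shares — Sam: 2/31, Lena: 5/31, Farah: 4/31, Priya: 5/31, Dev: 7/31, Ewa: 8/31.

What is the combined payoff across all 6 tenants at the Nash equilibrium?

Each unit j contributes comes back to j as 5.1 × (j's share), so j prefers to contribute only if that share exceeds 1/5.1 = 0.1961; otherwise keeping the unit dominates.
Dev and Ewa clear that bar, contributing 23 each; the remaining 4 contribute 0. Total contributed: 46.
The maintenance fund pays out 5.1 × 46 = 234.60 in total (split across the unequal shares, but the aggregate is all that matters for the group sum).
The 4 free-riders keep 23 each, adding 92. Group total = 92 + 234.60 = 326.60.

326.60 euros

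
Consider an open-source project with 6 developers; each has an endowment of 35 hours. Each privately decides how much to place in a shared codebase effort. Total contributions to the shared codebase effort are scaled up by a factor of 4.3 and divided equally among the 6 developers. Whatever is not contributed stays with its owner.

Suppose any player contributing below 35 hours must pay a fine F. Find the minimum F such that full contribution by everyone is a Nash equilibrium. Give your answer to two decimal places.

Given the others contribute fully, the best deviation is to contribute 0 (any partial contribution still incurs the fine and gives up units whose private return 0.7167 is below 1).
Deviating from 35 to 0 saves 35 hours but forfeits the deviator's share of the drop in the shared codebase effort: 4.3/6 × 35 = 25.08.
So the deviation gain is 35 − 25.08 = 9.92, and the fine must be at least 9.92 hours to wipe it out.

9.92 hours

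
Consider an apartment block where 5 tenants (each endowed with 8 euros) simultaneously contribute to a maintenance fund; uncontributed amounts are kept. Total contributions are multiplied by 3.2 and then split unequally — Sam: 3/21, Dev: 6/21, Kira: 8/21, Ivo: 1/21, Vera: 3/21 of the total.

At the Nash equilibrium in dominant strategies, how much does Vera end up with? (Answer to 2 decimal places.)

11.66 euros

Player j's private return per contributed unit is 3.2 × (j's share). Contributing is weakly dominant for j when that share is at least 1/3.2 = 0.3125, and contributing 0 is dominant otherwise.
The only share above 0.3125 is Kira's 8/21, contributing 8; the remaining 4 contribute 0. Total contributed: 8.
Vera keeps 8 and receives 3.2 × 8 × 3/21 = 3.66 from the maintenance fund, for a payoff of 11.66.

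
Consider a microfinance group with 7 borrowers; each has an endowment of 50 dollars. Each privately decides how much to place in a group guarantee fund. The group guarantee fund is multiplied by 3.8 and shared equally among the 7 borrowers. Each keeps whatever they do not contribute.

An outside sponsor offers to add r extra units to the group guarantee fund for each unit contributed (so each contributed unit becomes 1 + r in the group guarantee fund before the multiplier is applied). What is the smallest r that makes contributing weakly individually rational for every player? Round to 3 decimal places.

0.842

With matching at rate r, one contributed unit becomes (1 + r) in the group guarantee fund and returns 3.8 × (1 + r) / 7 to the contributor.
Setting this equal to 1: 1 + r = 7/3.8 = 1.8421.
So the minimum matching rate is r = 1.8421 − 1 = 0.842.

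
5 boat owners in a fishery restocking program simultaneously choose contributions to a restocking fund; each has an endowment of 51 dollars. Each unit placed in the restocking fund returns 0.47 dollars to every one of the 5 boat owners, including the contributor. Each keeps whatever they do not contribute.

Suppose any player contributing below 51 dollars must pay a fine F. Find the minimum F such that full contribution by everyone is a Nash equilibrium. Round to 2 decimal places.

Given the others contribute fully, the best deviation is to contribute 0 (any partial contribution still incurs the fine and gives up units whose private return 0.47 is below 1).
Deviating from 51 to 0 saves 51 dollars but forfeits the deviator's share of the drop in the restocking fund: 0.47 × 51 = 23.97.
So the deviation gain is 51 − 23.97 = 27.03, and the fine must be at least 27.03 dollars to wipe it out.

27.03 dollars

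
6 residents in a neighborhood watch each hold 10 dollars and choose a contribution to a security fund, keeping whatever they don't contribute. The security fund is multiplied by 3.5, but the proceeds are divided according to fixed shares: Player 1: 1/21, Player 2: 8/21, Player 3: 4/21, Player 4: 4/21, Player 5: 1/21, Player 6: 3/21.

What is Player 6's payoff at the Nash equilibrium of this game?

15.00 dollars

A player with share s gets back 3.5·s per unit contributed, so full contribution is dominant for anyone with s > 1/3.5 = 0.2857 and zero contribution is dominant for anyone below.
The only share above 0.2857 is Player 2's 8/21, contributing 10; the remaining 5 contribute 0. Total contributed: 10.
Player 6 keeps 10 and receives 3.5 × 10 × 3/21 = 5.00 from the security fund, for a payoff of 15.00.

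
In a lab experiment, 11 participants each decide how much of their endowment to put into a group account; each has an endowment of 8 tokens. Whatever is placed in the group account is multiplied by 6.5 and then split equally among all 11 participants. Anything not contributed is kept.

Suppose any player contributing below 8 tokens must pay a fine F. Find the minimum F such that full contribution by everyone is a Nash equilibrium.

3.27 tokens

Given the others contribute fully, the best deviation is to contribute 0 (any partial contribution still incurs the fine and gives up units whose private return 0.5909 is below 1).
Deviating from 8 to 0 saves 8 tokens but forfeits the deviator's share of the drop in the group account: 6.5/11 × 8 = 4.73.
So the deviation gain is 8 − 4.73 = 3.27, and the fine must be at least 3.27 tokens to wipe it out.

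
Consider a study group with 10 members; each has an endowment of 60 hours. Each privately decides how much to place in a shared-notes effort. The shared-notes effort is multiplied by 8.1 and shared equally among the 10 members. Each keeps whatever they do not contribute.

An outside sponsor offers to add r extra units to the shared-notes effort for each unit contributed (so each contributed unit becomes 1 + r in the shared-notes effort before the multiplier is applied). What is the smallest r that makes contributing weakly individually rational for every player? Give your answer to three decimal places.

With matching at rate r, one contributed unit becomes (1 + r) in the shared-notes effort and returns 8.1 × (1 + r) / 10 to the contributor.
Setting this equal to 1: 1 + r = 10/8.1 = 1.2346.
So the minimum matching rate is r = 1.2346 − 1 = 0.235.

0.235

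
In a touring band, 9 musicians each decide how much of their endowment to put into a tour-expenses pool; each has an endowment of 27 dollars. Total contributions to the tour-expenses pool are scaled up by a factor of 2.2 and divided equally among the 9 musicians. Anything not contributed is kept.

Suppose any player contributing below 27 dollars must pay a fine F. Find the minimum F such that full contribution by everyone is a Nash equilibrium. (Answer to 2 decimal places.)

Given the others contribute fully, the best deviation is to contribute 0 (any partial contribution still incurs the fine and gives up units whose private return 0.2444 is below 1).
Deviating from 27 to 0 saves 27 dollars but forfeits the deviator's share of the drop in the tour-expenses pool: 2.2/9 × 27 = 6.60.
So the deviation gain is 27 − 6.60 = 20.40, and the fine must be at least 20.40 dollars to wipe it out.

20.40 dollars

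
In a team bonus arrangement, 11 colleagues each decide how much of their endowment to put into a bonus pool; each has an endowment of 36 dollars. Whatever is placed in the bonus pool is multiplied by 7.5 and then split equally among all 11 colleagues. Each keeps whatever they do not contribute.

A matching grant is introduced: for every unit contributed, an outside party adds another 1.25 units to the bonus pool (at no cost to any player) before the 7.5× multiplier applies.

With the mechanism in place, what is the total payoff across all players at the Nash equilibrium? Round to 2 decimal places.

Under the mechanism each unit contributed yields 7.5 × 2.25 / 11 = 1.5341 back to its contributor per unit of net cost, which exceeds 1, making full contribution the dominant choice for everyone.
So the Nash equilibrium is full contribution by all 11; the group earns 7.5 × 2.25 × 396 = 6682.50.

6682.50 dollars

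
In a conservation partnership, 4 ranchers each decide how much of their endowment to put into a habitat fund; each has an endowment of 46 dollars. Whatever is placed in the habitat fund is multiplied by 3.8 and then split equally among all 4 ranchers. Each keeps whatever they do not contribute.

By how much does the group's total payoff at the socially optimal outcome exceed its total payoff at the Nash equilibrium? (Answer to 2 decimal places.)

Each contributed unit returns 3.8/4 = 0.9500 to its contributor — below 1 — so contributing 0 is dominant for every player. At the Nash equilibrium everyone keeps their 46, and the group total is 4 × 46 = 184.
Each contributed unit returns 3.800 to the group as a whole (0.9500 to each of 4 players), which exceeds 1, so the social optimum is full contribution: group total = 3.800 × 184 = 699.20.
Efficiency loss = 699.20 − 184 = 515.20.

515.20 dollars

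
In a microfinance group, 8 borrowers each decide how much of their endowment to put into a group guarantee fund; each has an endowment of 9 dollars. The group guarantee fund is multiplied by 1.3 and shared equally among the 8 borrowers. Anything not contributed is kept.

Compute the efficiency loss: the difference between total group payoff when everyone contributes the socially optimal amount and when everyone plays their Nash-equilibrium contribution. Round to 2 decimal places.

21.60 dollars

Each contributed unit returns 1.3/8 = 0.1625 to its contributor — below 1 — so contributing 0 is dominant for every player. At the Nash equilibrium everyone keeps their 9, and the group total is 8 × 9 = 72.
Each contributed unit returns 1.300 to the group as a whole (0.1625 to each of 8 players), which exceeds 1, so the social optimum is full contribution: group total = 1.300 × 72 = 93.60.
Efficiency loss = 93.60 − 72 = 21.60.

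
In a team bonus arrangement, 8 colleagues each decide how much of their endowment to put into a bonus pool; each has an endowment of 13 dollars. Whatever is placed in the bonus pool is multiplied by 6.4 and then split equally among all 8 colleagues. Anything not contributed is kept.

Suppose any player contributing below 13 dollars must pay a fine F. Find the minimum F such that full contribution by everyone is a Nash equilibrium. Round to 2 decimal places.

2.60 dollars

Given the others contribute fully, the best deviation is to contribute 0 (any partial contribution still incurs the fine and gives up units whose private return 0.8000 is below 1).
Deviating from 13 to 0 saves 13 dollars but forfeits the deviator's share of the drop in the bonus pool: 6.4/8 × 13 = 10.40.
So the deviation gain is 13 − 10.40 = 2.60, and the fine must be at least 2.60 dollars to wipe it out.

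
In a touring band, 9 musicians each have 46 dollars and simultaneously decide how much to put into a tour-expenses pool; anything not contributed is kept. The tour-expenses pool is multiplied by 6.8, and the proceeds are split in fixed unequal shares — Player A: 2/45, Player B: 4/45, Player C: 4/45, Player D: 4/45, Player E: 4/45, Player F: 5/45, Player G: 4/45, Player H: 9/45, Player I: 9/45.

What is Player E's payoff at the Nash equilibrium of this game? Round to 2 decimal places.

101.61 dollars

For player j, contributing a unit is worthwhile iff 6.8 × (j's share) ≥ 1, i.e. iff j's share is at least 0.1471.
The shares above 0.1471 belong to Player H and Player I, contributing 46 each; the remaining 7 contribute 0. Total contributed: 92.
Player E keeps 46 and receives 6.8 × 92 × 4/45 = 55.61 from the tour-expenses pool, for a payoff of 101.61.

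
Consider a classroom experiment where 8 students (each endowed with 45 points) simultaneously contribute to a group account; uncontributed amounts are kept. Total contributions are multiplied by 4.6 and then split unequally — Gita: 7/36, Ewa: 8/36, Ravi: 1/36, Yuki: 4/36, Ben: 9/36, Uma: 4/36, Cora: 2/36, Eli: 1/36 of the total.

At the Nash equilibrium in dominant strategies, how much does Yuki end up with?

Each unit j contributes comes back to j as 4.6 × (j's share), so j prefers to contribute only if that share exceeds 1/4.6 = 0.2174; otherwise keeping the unit dominates.
Ewa and Ben clear that bar, contributing 45 each; the remaining 6 contribute 0. Total contributed: 90.
Yuki keeps 45 and receives 4.6 × 90 × 4/36 = 46.00 from the group account, for a payoff of 91.00.

91.00 points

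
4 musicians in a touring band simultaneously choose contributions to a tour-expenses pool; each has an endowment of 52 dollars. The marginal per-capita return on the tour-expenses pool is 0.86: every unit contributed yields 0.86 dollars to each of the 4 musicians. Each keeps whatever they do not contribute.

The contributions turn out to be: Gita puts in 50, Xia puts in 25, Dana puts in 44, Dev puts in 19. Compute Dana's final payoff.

126.68 dollars

Total contributed: 50 + 25 + 44 + 19 = 138.
Each receives 0.86 × 138 = 118.68 from the tour-expenses pool.
Dana keeps 52 − 44 = 8, so Dana's payoff is 8 + 118.68 = 126.68.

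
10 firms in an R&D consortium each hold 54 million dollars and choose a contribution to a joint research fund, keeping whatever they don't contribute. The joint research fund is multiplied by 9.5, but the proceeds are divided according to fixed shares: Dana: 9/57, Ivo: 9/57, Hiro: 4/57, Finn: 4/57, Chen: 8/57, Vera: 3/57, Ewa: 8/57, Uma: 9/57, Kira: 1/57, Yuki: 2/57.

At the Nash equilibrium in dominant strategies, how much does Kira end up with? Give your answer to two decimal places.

Each unit j contributes comes back to j as 9.5 × (j's share), so j prefers to contribute only if that share exceeds 1/9.5 = 0.1053; otherwise keeping the unit dominates.
Dana, Ivo, Chen, Ewa and Uma are above the threshold, contributing 54 each; the remaining 5 contribute 0. Total contributed: 270.
Kira keeps 54 and receives 9.5 × 270 × 1/57 = 45.00 from the joint research fund, for a payoff of 99.00.

99.00 million dollars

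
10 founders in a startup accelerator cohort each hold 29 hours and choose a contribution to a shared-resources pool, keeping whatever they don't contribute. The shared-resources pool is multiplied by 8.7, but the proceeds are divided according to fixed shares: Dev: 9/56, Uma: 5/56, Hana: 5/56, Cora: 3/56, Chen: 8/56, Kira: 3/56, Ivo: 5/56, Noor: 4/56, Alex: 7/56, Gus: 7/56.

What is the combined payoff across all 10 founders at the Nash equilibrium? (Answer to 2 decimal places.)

1183.20 hours

For player j, contributing a unit is worthwhile iff 8.7 × (j's share) ≥ 1, i.e. iff j's share is at least 0.1149.
The shares above 0.1149 belong to Dev, Chen, Alex and Gus, contributing 29 each; the remaining 6 contribute 0. Total contributed: 116.
The shared-resources pool pays out 8.7 × 116 = 1009.20 in total (split across the unequal shares, but the aggregate is all that matters for the group sum).
The 6 free-riders keep 29 each, adding 174. Group total = 174 + 1009.20 = 1183.20.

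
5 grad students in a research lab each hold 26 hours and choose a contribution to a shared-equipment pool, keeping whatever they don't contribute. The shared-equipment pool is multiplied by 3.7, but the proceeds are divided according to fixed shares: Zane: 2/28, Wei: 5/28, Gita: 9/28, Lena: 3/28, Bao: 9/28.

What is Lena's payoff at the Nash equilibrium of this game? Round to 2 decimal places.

46.61 hours

Player j's private return per contributed unit is 3.7 × (j's share). Contributing is weakly dominant for j when that share is at least 1/3.7 = 0.2703, and contributing 0 is dominant otherwise.
The shares above 0.2703 belong to Gita and Bao, contributing 26 each; the remaining 3 contribute 0. Total contributed: 52.
Lena keeps 26 and receives 3.7 × 52 × 3/28 = 20.61 from the shared-equipment pool, for a payoff of 46.61.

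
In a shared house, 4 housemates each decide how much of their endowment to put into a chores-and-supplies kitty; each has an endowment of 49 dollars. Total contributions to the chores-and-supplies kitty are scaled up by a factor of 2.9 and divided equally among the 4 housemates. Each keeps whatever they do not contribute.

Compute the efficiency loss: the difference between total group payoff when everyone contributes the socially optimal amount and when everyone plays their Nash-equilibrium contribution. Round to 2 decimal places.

372.40 dollars

Each contributed unit returns 2.9/4 = 0.7250 to its contributor — below 1 — so contributing 0 is dominant for every player. At the Nash equilibrium everyone keeps their 49, and the group total is 4 × 49 = 196.
Each contributed unit returns 2.900 to the group as a whole (0.7250 to each of 4 players), which exceeds 1, so the social optimum is full contribution: group total = 2.900 × 196 = 568.40.
Efficiency loss = 568.40 − 196 = 372.40.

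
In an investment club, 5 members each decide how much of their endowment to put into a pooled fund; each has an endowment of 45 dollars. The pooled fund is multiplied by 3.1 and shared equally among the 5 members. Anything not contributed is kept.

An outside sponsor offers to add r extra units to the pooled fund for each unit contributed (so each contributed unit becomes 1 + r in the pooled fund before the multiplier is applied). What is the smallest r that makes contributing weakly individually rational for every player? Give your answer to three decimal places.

With matching at rate r, one contributed unit becomes (1 + r) in the pooled fund and returns 3.1 × (1 + r) / 5 to the contributor.
Setting this equal to 1: 1 + r = 5/3.1 = 1.6129.
So the minimum matching rate is r = 1.6129 − 1 = 0.613.

0.613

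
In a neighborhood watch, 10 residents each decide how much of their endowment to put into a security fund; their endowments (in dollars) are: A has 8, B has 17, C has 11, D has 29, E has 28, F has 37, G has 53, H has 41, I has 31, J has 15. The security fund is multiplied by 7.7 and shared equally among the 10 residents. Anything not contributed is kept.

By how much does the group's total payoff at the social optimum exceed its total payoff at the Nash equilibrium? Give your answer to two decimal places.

The private return per contributed unit is 7.7/10 = 0.7700 < 1 for every player regardless of endowment, so the Nash equilibrium is zero contribution and the group total is Σ E_j = 8 + 17 + 11 + 29 + 28 + 37 + 53 + 41 + 31 + 15 = 270.
Each contributed unit returns 7.700 to the group, so the social optimum is full contribution by everyone: group total = 7.700 × 270 = 2079.00.
Efficiency loss = (7.700 − 1) × 270 = 1809.00.

1809.00 dollars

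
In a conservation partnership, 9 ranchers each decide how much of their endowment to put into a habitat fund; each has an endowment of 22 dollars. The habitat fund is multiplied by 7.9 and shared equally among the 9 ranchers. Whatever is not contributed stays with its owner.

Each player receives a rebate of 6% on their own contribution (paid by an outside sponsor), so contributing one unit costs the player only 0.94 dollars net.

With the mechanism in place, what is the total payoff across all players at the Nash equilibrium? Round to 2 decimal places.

The effective private return is (7.9/9) / 0.94 = 0.9338, which is still under 1, so the mechanism doesn't change anyone's dominant strategy: zero contribution.
Everyone keeps their endowment and the group total is 9 × 22 = 198.

198.00 dollars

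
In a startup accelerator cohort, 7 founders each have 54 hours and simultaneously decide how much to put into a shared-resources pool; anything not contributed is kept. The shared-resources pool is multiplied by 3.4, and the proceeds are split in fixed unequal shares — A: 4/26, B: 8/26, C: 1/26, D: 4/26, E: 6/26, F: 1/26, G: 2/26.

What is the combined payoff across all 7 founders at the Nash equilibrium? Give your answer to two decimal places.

Player j's private return per contributed unit is 3.4 × (j's share). Contributing is weakly dominant for j when that share is at least 1/3.4 = 0.2941, and contributing 0 is dominant otherwise.
B alone (share 8/26) is above the threshold, contributing 54; the remaining 6 contribute 0. Total contributed: 54.
The shared-resources pool pays out 3.4 × 54 = 183.60 in total (split across the unequal shares, but the aggregate is all that matters for the group sum).
The 6 free-riders keep 54 each, adding 324. Group total = 324 + 183.60 = 507.60.

507.60 hours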